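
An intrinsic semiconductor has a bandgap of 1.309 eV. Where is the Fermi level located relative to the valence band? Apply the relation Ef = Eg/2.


Step 1: For an intrinsic semiconductor, the Fermi level sits at midgap.
Step 2: Ef = Eg / 2 = 1.309 / 2 = 0.6545 eV

0.6545


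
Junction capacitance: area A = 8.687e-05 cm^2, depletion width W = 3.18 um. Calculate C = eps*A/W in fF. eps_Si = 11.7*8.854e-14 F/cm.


Step 1: eps_Si = 11.7 * 8.854e-14 = 1.035918e-12 F/cm
Step 2: W in cm = 3.18 * 1e-4 = 3.18e-04 cm
Step 3: C = 1.035918e-12 * 8.687e-05 / 3.18e-04 = 2.829880e-13 F
Step 4: C = 282.99 fF

282.99


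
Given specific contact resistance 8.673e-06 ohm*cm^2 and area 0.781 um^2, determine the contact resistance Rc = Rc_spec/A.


Step 1: Convert area to cm^2: 0.781 um^2 = 7.8100e-09 cm^2
Step 2: Rc = Rc_spec / A = 8.673e-06 / 7.8100e-09
Step 3: Rc = 1.11e+03 ohms

1.11e+03


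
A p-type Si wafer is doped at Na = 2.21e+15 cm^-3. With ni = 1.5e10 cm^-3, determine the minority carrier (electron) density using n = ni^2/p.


Step 1: Majority hole concentration p ≈ Na = 2.21e+15 cm^-3
Step 2: n = ni^2 / Na = (1.5e10)^2 / 2.21e+15
Step 3: n = 1.02e+05 cm^-3

1.02e+05


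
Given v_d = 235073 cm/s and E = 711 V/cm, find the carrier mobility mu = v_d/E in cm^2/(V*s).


Step 1: mu = v_d / E
Step 2: mu = 235073 / 711
Step 3: mu = 330.62 cm^2/(V*s)

330.62


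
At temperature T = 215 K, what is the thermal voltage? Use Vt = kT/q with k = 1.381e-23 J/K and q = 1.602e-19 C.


Step 1: kT = 1.381e-23 * 215 = 2.96915e-21 J
Step 2: Vt = kT/q = 2.96915e-21 / 1.602e-19
Step 3: Vt = 0.01853 V

0.01853


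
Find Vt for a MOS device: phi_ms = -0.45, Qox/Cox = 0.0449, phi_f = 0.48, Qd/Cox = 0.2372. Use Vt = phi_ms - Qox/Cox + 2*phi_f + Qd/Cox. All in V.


Step 1: Vt = phi_ms - Qox/Cox + 2*phi_f + Qd/Cox
Step 2: Vt = -0.45 - 0.0449 + 2*0.48 + 0.2372
Step 3: Vt = -0.45 - 0.0449 + 0.96 + 0.2372
Step 4: Vt = 0.7023 V

0.7023


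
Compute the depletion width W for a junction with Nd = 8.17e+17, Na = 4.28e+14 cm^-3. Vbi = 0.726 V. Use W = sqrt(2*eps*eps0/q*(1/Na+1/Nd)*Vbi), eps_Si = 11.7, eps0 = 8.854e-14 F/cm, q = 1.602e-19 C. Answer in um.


Step 1: 1/Na + 1/Nd = 1/4.28e+14 + 1/8.17e+17 = 2.33767e-15
Step 2: 2*eps*eps0/q = 2*11.7*8.854e-14/1.602e-19 = 1.293281e+07
Step 3: W^2 = 1.293281e+07 * 2.33767e-15 * 0.726 = 2.19489e-08
Step 4: W = sqrt(2.19489e-08) = 1.482e-04 cm = 1.482 um

1.482


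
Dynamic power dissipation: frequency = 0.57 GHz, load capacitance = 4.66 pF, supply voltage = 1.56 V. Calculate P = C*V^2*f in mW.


Step 1: V^2 = 1.56^2 = 2.4336 V^2
Step 2: P = C*V^2*f = 4.66e-12 F * 2.4336 * 0.57e9 Hz
Step 3: P = 6.46412832e-03 W
Step 4: P = 6.464 mW

6.464


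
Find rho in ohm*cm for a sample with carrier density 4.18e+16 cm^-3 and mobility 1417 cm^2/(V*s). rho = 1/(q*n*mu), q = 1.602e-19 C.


Step 1: sigma = q * n * mu = 1.602e-19 * 4.18e+16 * 1417 = 9.48874e+00 S/cm
Step 2: rho = 1 / sigma = 1 / 9.48874e+00 = 0.1054 ohm*cm

0.1054


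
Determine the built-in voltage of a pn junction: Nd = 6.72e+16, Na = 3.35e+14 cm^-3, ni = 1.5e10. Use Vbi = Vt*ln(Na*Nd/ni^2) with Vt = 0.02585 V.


Step 1: Compute Na*Nd/ni^2 = 3.35e+14 * 6.72e+16 / (1.5e10)^2 = 1.0005e+11
Step 2: ln(1.0005e+11) = 25.3289
Step 3: Vbi = 0.02585 * 25.3289 = 0.655 V

0.655


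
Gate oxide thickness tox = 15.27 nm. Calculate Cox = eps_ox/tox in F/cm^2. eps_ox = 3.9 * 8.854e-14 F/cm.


Step 1: eps_ox = 3.9 * 8.854e-14 = 3.45306e-13 F/cm
Step 2: tox in cm = 15.27 nm * 1e-7 = 1.5270e-06 cm
Step 3: Cox = 3.45306e-13 / 1.5270e-06 = 2.26e-07 F/cm^2

2.26e-07


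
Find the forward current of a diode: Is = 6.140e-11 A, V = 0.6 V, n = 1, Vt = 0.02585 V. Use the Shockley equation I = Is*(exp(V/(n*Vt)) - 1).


Step 1: V/(n*Vt) = 0.6/(1*0.02585) = 23.2108
Step 2: exp(23.2108) = 1.2032e+10
Step 3: I = 6.140e-11 * (1.2032e+10 - 1) = 7.39e-01 A

7.39e-01


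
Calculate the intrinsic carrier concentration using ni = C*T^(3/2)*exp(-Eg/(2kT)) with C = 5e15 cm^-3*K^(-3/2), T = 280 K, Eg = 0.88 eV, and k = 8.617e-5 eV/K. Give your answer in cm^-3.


Step 1: Compute kT = 8.617e-5 * 280 = 0.0241276 eV
Step 2: Exponent = -Eg/(2kT) = -0.88/(2*0.0241276) = -18.23638
Step 3: T^(3/2) = 280^1.5 = 4685.30
Step 4: ni = 5e15 * 4685.30 * exp(-18.23638) = 2.82e+11 cm^-3

2.82e+11


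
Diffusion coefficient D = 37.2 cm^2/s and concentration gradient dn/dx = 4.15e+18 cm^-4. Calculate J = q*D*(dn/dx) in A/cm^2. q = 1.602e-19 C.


Step 1: J = q * D * (dn/dx)
Step 2: J = 1.602e-19 * 37.2 * 4.15e+18
Step 3: J = 2.47e+01 A/cm^2

2.47e+01


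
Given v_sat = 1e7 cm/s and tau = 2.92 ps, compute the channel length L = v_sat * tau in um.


Step 1: tau in seconds = 2.92 ps * 1e-12 = 2.9200e-12 s
Step 2: L = v_sat * tau = 1e7 * 2.9200e-12 = 2.9200e-05 cm
Step 3: L in um = 2.9200e-05 * 1e4 = 0.292 um

0.292


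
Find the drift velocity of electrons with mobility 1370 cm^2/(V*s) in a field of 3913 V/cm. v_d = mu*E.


Step 1: v_d = mu * E
Step 2: v_d = 1370 * 3913 = 5360810
Step 3: v_d = 5.36e+06 cm/s

5.36e+06


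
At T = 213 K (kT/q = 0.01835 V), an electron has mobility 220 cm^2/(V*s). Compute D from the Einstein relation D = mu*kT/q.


Step 1: D = mu * (kT/q)
Step 2: D = 220 * 0.01835
Step 3: D = 4.04 cm^2/s

4.04


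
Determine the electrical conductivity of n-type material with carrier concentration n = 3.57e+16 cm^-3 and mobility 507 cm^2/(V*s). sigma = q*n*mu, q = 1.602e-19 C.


Step 1: sigma = q * n * mu
Step 2: sigma = 1.602e-19 * 3.57e+16 * 507
Step 3: sigma = 2.900e+00 S/cm

2.900e+00


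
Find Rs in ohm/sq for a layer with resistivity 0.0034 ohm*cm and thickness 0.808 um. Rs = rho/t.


Step 1: Convert thickness to cm: t = 0.808 um = 8.0800e-05 cm
Step 2: Rs = rho / t = 0.0034 / 8.0800e-05
Step 3: Rs = 42.1 ohm/sq

42.1


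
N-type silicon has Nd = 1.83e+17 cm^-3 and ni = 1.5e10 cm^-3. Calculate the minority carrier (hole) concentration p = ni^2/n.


Step 1: Since Nd >> ni, n ≈ Nd = 1.83e+17 cm^-3
Step 2: p = ni^2 / n = (1.5e10)^2 / 1.83e+17
Step 3: p = 2.25e20 / 1.83e+17 = 1.23e+03 cm^-3

1.23e+03


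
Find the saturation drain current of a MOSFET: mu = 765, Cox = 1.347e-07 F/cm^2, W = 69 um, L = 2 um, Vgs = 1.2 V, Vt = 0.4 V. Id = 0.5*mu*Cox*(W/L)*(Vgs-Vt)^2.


Step 1: Overdrive voltage Vov = Vgs - Vt = 1.2 - 0.4 = 0.8 V
Step 2: W/L = 69/2 = 34.5
Step 3: Id = 0.5 * 765 * 1.347e-07 * 34.5 * 0.8^2
Step 4: Id = 1.14e-03 A

1.14e-03


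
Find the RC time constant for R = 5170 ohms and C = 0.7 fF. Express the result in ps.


Step 1: tau = R * C
Step 2: tau = 5170 * 0.7 fF = 5170 * 7.0e-16 F
Step 3: tau = 3.619e-12 s = 3.619 ps

3.619


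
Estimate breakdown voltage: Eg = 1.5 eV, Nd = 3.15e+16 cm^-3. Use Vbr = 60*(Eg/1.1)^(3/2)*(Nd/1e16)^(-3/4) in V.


Step 1: Eg/1.1 = 1.5/1.1 = 1.363636
Step 2: (Eg/1.1)^1.5 = 1.363636^1.5 = 1.592384
Step 3: (Nd/1e16)^(-0.75) = (3.15)^(-0.75) = 0.422929
Step 4: Vbr = 60 * 1.592384 * 0.422929 = 40.4 V

40.4


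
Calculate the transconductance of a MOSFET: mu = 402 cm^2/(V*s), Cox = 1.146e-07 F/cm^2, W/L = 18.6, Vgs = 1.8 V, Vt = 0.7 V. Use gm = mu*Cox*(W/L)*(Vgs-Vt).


Step 1: Vov = Vgs - Vt = 1.8 - 0.7 = 1.1 V
Step 2: gm = mu * Cox * (W/L) * Vov
Step 3: gm = 402 * 1.146e-07 * 18.6 * 1.1 = 9.43e-04 S

9.43e-04


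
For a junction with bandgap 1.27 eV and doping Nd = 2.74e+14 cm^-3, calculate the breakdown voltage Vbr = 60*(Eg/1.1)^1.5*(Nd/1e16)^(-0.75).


Step 1: Eg/1.1 = 1.27/1.1 = 1.154545
Step 2: (Eg/1.1)^1.5 = 1.154545^1.5 = 1.240556
Step 3: (Nd/1e16)^(-0.75) = (0.0274)^(-0.75) = 14.848654
Step 4: Vbr = 60 * 1.240556 * 14.848654 = 1105.2 V

1105.2


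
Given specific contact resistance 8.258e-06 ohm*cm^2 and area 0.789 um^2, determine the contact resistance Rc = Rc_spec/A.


Step 1: Convert area to cm^2: 0.789 um^2 = 7.8900e-09 cm^2
Step 2: Rc = Rc_spec / A = 8.258e-06 / 7.8900e-09
Step 3: Rc = 1.05e+03 ohms

1.05e+03


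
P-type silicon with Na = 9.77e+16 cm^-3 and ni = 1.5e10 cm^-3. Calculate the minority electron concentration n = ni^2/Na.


Step 1: Majority hole concentration p ≈ Na = 9.77e+16 cm^-3
Step 2: n = ni^2 / Na = (1.5e10)^2 / 9.77e+16
Step 3: n = 2.30e+03 cm^-3

2.30e+03


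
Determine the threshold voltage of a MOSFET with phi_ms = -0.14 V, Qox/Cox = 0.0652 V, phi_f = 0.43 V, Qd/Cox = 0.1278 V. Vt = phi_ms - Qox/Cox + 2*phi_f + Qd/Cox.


Step 1: Vt = phi_ms - Qox/Cox + 2*phi_f + Qd/Cox
Step 2: Vt = -0.14 - 0.0652 + 2*0.43 + 0.1278
Step 3: Vt = -0.14 - 0.0652 + 0.86 + 0.1278
Step 4: Vt = 0.7826 V

0.7826


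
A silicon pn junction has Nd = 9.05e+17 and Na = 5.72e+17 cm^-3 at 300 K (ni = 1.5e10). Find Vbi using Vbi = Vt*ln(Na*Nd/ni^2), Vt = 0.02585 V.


Step 1: Compute Na*Nd/ni^2 = 5.72e+17 * 9.05e+17 / (1.5e10)^2 = 2.3007e+15
Step 2: ln(2.3007e+15) = 35.3720
Step 3: Vbi = 0.02585 * 35.3720 = 0.914 V

0.914


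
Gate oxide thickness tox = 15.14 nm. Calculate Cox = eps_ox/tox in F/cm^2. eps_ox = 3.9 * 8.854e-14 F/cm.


Step 1: eps_ox = 3.9 * 8.854e-14 = 3.45306e-13 F/cm
Step 2: tox in cm = 15.14 nm * 1e-7 = 1.5140e-06 cm
Step 3: Cox = 3.45306e-13 / 1.5140e-06 = 2.28e-07 F/cm^2

2.28e-07


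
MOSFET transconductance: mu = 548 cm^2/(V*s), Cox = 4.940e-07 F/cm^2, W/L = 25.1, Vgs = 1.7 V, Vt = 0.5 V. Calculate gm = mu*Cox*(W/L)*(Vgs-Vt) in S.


Step 1: Vov = Vgs - Vt = 1.7 - 0.5 = 1.2 V
Step 2: gm = mu * Cox * (W/L) * Vov
Step 3: gm = 548 * 4.940e-07 * 25.1 * 1.2 = 8.15e-03 S

8.15e-03


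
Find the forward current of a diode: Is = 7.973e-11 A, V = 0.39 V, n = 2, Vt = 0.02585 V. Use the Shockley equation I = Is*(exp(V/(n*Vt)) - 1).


Step 1: V/(n*Vt) = 0.39/(2*0.02585) = 7.5435
Step 2: exp(7.5435) = 1.8884e+03
Step 3: I = 7.973e-11 * (1.8884e+03 - 1) = 1.50e-07 A

1.50e-07


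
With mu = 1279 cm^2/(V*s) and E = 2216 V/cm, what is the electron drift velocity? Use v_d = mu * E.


Step 1: v_d = mu * E
Step 2: v_d = 1279 * 2216 = 2834264
Step 3: v_d = 2.83e+06 cm/s

2.83e+06


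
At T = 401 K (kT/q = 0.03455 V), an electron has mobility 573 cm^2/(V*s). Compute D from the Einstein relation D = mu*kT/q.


Step 1: D = mu * (kT/q)
Step 2: D = 573 * 0.03455
Step 3: D = 19.8 cm^2/s

19.8


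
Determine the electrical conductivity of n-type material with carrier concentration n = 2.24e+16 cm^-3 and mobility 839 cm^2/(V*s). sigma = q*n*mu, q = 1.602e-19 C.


Step 1: sigma = q * n * mu
Step 2: sigma = 1.602e-19 * 2.24e+16 * 839
Step 3: sigma = 3.011e+00 S/cm

3.011e+00


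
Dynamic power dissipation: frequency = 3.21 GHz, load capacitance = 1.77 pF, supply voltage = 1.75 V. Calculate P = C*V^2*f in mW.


Step 1: V^2 = 1.75^2 = 3.0625 V^2
Step 2: P = C*V^2*f = 1.77e-12 F * 3.0625 * 3.21e9 Hz
Step 3: P = 1.740020625e-02 W
Step 4: P = 17.4 mW

17.4


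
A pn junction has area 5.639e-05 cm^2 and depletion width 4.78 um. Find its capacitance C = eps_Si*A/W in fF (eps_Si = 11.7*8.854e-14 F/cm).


Step 1: eps_Si = 11.7 * 8.854e-14 = 1.035918e-12 F/cm
Step 2: W in cm = 4.78 * 1e-4 = 4.78e-04 cm
Step 3: C = 1.035918e-12 * 5.639e-05 / 4.78e-04 = 1.222080e-13 F
Step 4: C = 122.21 fF

122.21


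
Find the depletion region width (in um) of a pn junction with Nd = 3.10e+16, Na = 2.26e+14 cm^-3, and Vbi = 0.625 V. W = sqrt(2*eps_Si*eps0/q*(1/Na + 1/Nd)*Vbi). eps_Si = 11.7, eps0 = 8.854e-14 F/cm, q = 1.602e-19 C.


Step 1: 1/Na + 1/Nd = 1/2.26e+14 + 1/3.10e+16 = 4.45704e-15
Step 2: 2*eps*eps0/q = 2*11.7*8.854e-14/1.602e-19 = 1.293281e+07
Step 3: W^2 = 1.293281e+07 * 4.45704e-15 * 0.625 = 3.60263e-08
Step 4: W = sqrt(3.60263e-08) = 1.898e-04 cm = 1.898 um

1.898


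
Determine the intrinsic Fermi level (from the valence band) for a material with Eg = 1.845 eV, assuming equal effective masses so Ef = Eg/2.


Step 1: For an intrinsic semiconductor, the Fermi level sits at midgap.
Step 2: Ef = Eg / 2 = 1.845 / 2 = 0.9225 eV

0.9225


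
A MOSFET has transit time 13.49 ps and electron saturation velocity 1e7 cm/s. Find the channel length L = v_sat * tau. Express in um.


Step 1: tau in seconds = 13.49 ps * 1e-12 = 1.3490e-11 s
Step 2: L = v_sat * tau = 1e7 * 1.3490e-11 = 1.3490e-04 cm
Step 3: L in um = 1.3490e-04 * 1e4 = 1.349 um

1.349


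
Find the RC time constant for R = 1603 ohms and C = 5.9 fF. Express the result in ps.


Step 1: tau = R * C
Step 2: tau = 1603 * 5.9 fF = 1603 * 5.9e-15 F
Step 3: tau = 9.4577e-12 s = 9.4577 ps

9.4577


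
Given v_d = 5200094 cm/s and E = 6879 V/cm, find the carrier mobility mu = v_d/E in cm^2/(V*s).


Step 1: mu = v_d / E
Step 2: mu = 5200094 / 6879
Step 3: mu = 755.94 cm^2/(V*s)

755.94


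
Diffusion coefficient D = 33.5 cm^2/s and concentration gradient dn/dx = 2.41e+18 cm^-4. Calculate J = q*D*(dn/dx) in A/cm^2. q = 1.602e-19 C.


Step 1: J = q * D * (dn/dx)
Step 2: J = 1.602e-19 * 33.5 * 2.41e+18
Step 3: J = 1.29e+01 A/cm^2

1.29e+01


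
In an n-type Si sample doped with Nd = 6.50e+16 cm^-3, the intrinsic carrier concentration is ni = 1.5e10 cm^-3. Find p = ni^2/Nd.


Step 1: Since Nd >> ni, n ≈ Nd = 6.50e+16 cm^-3
Step 2: p = ni^2 / n = (1.5e10)^2 / 6.50e+16
Step 3: p = 2.25e20 / 6.50e+16 = 3.46e+03 cm^-3

3.46e+03


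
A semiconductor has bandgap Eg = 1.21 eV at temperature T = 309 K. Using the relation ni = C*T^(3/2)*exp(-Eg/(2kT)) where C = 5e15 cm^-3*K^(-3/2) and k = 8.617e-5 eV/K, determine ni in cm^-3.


Step 1: Compute kT = 8.617e-5 * 309 = 0.02662653 eV
Step 2: Exponent = -Eg/(2kT) = -1.21/(2*0.02662653) = -22.72170
Step 3: T^(3/2) = 309^1.5 = 5431.72
Step 4: ni = 5e15 * 5431.72 * exp(-22.72170) = 3.68e+09 cm^-3

3.68e+09


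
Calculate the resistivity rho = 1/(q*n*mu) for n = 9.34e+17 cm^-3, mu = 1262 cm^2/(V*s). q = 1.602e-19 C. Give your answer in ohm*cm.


Step 1: sigma = q * n * mu = 1.602e-19 * 9.34e+17 * 1262 = 1.88829e+02 S/cm
Step 2: rho = 1 / sigma = 1 / 1.88829e+02 = 0.005296 ohm*cm

0.005296


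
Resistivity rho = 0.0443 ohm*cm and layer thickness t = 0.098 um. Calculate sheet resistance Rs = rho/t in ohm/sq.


Step 1: Convert thickness to cm: t = 0.098 um = 9.8000e-06 cm
Step 2: Rs = rho / t = 0.0443 / 9.8000e-06
Step 3: Rs = 4520.4 ohm/sq

4520.4


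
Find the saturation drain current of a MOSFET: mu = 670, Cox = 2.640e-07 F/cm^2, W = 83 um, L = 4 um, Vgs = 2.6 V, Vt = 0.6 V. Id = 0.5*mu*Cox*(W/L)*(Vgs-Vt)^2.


Step 1: Overdrive voltage Vov = Vgs - Vt = 2.6 - 0.6 = 2.0 V
Step 2: W/L = 83/4 = 20.75
Step 3: Id = 0.5 * 670 * 2.640e-07 * 20.75 * 2.0^2
Step 4: Id = 7.34e-03 A

7.34e-03


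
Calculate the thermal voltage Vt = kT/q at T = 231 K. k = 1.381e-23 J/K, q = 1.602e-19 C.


Step 1: kT = 1.381e-23 * 231 = 3.19011e-21 J
Step 2: Vt = kT/q = 3.19011e-21 / 1.602e-19
Step 3: Vt = 0.01991 V

0.01991


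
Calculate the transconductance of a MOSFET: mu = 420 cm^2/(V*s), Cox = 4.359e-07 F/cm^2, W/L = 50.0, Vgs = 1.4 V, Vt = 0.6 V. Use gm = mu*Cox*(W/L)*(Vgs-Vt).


Step 1: Vov = Vgs - Vt = 1.4 - 0.6 = 0.8 V
Step 2: gm = mu * Cox * (W/L) * Vov
Step 3: gm = 420 * 4.359e-07 * 50.0 * 0.8 = 7.32e-03 S

7.32e-03


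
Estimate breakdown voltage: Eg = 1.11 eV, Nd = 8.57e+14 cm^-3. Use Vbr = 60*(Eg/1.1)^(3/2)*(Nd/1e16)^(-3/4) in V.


Step 1: Eg/1.1 = 1.11/1.1 = 1.009091
Step 2: (Eg/1.1)^1.5 = 1.009091^1.5 = 1.013667
Step 3: (Nd/1e16)^(-0.75) = (0.0857)^(-0.75) = 6.313416
Step 4: Vbr = 60 * 1.013667 * 6.313416 = 384.0 V

384.0


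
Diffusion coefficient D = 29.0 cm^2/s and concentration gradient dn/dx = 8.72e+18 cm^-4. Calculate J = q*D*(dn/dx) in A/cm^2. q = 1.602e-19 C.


Step 1: J = q * D * (dn/dx)
Step 2: J = 1.602e-19 * 29.0 * 8.72e+18
Step 3: J = 4.05e+01 A/cm^2

4.05e+01


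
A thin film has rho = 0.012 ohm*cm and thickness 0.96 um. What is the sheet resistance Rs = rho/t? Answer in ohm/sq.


Step 1: Convert thickness to cm: t = 0.96 um = 9.6000e-05 cm
Step 2: Rs = rho / t = 0.012 / 9.6000e-05
Step 3: Rs = 125.0 ohm/sq

125.0


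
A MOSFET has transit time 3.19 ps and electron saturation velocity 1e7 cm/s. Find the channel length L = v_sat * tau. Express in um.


Step 1: tau in seconds = 3.19 ps * 1e-12 = 3.1900e-12 s
Step 2: L = v_sat * tau = 1e7 * 3.1900e-12 = 3.1900e-05 cm
Step 3: L in um = 3.1900e-05 * 1e4 = 0.319 um

0.319


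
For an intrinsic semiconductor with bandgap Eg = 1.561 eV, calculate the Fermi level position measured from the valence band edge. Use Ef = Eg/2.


Step 1: For an intrinsic semiconductor, the Fermi level sits at midgap.
Step 2: Ef = Eg / 2 = 1.561 / 2 = 0.7805 eV

0.7805


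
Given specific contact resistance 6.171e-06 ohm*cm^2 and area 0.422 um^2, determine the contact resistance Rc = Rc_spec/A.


Step 1: Convert area to cm^2: 0.422 um^2 = 4.2200e-09 cm^2
Step 2: Rc = Rc_spec / A = 6.171e-06 / 4.2200e-09
Step 3: Rc = 1.46e+03 ohms

1.46e+03


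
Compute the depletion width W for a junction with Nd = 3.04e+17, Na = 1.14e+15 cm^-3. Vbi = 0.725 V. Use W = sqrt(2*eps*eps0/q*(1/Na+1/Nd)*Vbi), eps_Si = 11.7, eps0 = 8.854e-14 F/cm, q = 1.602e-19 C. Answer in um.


Step 1: 1/Na + 1/Nd = 1/1.14e+15 + 1/3.04e+17 = 8.80482e-16
Step 2: 2*eps*eps0/q = 2*11.7*8.854e-14/1.602e-19 = 1.293281e+07
Step 3: W^2 = 1.293281e+07 * 8.80482e-16 * 0.725 = 8.25565e-09
Step 4: W = sqrt(8.25565e-09) = 9.086e-05 cm = 0.9086 um

0.9086


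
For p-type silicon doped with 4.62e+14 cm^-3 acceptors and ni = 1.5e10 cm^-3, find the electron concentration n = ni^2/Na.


Step 1: Majority hole concentration p ≈ Na = 4.62e+14 cm^-3
Step 2: n = ni^2 / Na = (1.5e10)^2 / 4.62e+14
Step 3: n = 4.87e+05 cm^-3

4.87e+05


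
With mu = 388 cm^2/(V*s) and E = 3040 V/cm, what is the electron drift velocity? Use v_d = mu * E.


Step 1: v_d = mu * E
Step 2: v_d = 388 * 3040 = 1179520
Step 3: v_d = 1.18e+06 cm/s

1.18e+06


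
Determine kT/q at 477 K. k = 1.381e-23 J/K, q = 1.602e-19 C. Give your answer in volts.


Step 1: kT = 1.381e-23 * 477 = 6.58737e-21 J
Step 2: Vt = kT/q = 6.58737e-21 / 1.602e-19
Step 3: Vt = 0.04112 V

0.04112


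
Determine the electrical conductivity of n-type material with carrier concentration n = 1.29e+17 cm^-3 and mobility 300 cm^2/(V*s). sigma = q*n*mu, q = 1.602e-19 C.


Step 1: sigma = q * n * mu
Step 2: sigma = 1.602e-19 * 1.29e+17 * 300
Step 3: sigma = 6.200e+00 S/cm

6.200e+00


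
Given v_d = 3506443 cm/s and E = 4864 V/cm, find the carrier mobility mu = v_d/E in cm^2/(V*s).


Step 1: mu = v_d / E
Step 2: mu = 3506443 / 4864
Step 3: mu = 720.9 cm^2/(V*s)

720.9


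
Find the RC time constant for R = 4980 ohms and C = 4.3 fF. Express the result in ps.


Step 1: tau = R * C
Step 2: tau = 4980 * 4.3 fF = 4980 * 4.3e-15 F
Step 3: tau = 2.1414e-11 s = 21.414 ps

21.414


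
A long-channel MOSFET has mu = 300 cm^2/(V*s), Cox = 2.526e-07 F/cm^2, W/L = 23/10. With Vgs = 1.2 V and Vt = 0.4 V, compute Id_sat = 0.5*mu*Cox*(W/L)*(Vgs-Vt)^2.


Step 1: Overdrive voltage Vov = Vgs - Vt = 1.2 - 0.4 = 0.8 V
Step 2: W/L = 23/10 = 2.3
Step 3: Id = 0.5 * 300 * 2.526e-07 * 2.3 * 0.8^2
Step 4: Id = 5.58e-05 A

5.58e-05


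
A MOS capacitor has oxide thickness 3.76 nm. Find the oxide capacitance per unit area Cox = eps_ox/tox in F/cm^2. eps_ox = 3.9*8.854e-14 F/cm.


Step 1: eps_ox = 3.9 * 8.854e-14 = 3.45306e-13 F/cm
Step 2: tox in cm = 3.76 nm * 1e-7 = 3.7600e-07 cm
Step 3: Cox = 3.45306e-13 / 3.7600e-07 = 9.18e-07 F/cm^2

9.18e-07


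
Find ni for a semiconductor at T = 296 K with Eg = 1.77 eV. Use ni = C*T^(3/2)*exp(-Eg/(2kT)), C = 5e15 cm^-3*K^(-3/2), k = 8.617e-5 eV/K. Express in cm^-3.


Step 1: Compute kT = 8.617e-5 * 296 = 0.02550632 eV
Step 2: Exponent = -Eg/(2kT) = -1.77/(2*0.02550632) = -34.69728
Step 3: T^(3/2) = 296^1.5 = 5092.58
Step 4: ni = 5e15 * 5092.58 * exp(-34.69728) = 2.17e+04 cm^-3

2.17e+04


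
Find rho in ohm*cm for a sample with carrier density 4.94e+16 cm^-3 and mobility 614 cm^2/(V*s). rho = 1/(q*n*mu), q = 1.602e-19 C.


Step 1: sigma = q * n * mu = 1.602e-19 * 4.94e+16 * 614 = 4.85912e+00 S/cm
Step 2: rho = 1 / sigma = 1 / 4.85912e+00 = 0.2058 ohm*cm

0.2058


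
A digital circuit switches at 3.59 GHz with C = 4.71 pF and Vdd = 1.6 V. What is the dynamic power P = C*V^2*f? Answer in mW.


Step 1: V^2 = 1.6^2 = 2.56 V^2
Step 2: P = C*V^2*f = 4.71e-12 F * 2.56 * 3.59e9 Hz
Step 3: P = 4.3286784e-02 W
Step 4: P = 43.287 mW

43.287


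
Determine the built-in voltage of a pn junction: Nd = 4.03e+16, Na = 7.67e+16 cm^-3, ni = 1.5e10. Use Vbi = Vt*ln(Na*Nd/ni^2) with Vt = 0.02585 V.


Step 1: Compute Na*Nd/ni^2 = 7.67e+16 * 4.03e+16 / (1.5e10)^2 = 1.3738e+13
Step 2: ln(1.3738e+13) = 30.2512
Step 3: Vbi = 0.02585 * 30.2512 = 0.782 V

0.782


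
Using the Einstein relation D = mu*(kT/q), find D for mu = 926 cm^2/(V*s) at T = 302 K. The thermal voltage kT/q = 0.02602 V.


Step 1: D = mu * (kT/q)
Step 2: D = 926 * 0.02602
Step 3: D = 24.09 cm^2/s

24.09


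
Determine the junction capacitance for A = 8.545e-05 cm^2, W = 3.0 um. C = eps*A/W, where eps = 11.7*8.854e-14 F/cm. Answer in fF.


Step 1: eps_Si = 11.7 * 8.854e-14 = 1.035918e-12 F/cm
Step 2: W in cm = 3.0 * 1e-4 = 3.00e-04 cm
Step 3: C = 1.035918e-12 * 8.545e-05 / 3.00e-04 = 2.950640e-13 F
Step 4: C = 295.06 fF

295.06


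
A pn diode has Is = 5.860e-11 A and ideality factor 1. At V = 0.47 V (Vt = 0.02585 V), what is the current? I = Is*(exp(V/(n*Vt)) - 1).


Step 1: V/(n*Vt) = 0.47/(1*0.02585) = 18.1818
Step 2: exp(18.1818) = 7.8751e+07
Step 3: I = 5.860e-11 * (7.8751e+07 - 1) = 4.61e-03 A

4.61e-03


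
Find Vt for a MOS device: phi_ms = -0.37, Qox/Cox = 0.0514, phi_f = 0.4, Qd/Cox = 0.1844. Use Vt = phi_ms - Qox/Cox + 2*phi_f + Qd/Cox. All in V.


Step 1: Vt = phi_ms - Qox/Cox + 2*phi_f + Qd/Cox
Step 2: Vt = -0.37 - 0.0514 + 2*0.4 + 0.1844
Step 3: Vt = -0.37 - 0.0514 + 0.8 + 0.1844
Step 4: Vt = 0.563 V

0.563


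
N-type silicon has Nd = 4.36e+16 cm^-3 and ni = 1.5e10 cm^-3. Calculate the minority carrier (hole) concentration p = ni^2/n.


Step 1: Since Nd >> ni, n ≈ Nd = 4.36e+16 cm^-3
Step 2: p = ni^2 / n = (1.5e10)^2 / 4.36e+16
Step 3: p = 2.25e20 / 4.36e+16 = 5.16e+03 cm^-3

5.16e+03


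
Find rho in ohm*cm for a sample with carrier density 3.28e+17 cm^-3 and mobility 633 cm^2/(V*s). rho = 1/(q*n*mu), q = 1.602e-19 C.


Step 1: sigma = q * n * mu = 1.602e-19 * 3.28e+17 * 633 = 3.32614e+01 S/cm
Step 2: rho = 1 / sigma = 1 / 3.32614e+01 = 0.03006 ohm*cm

0.03006


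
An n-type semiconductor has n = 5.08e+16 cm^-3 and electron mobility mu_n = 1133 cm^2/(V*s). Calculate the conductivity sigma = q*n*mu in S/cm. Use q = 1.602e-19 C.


Step 1: sigma = q * n * mu
Step 2: sigma = 1.602e-19 * 5.08e+16 * 1133
Step 3: sigma = 9.221e+00 S/cm

9.221e+00


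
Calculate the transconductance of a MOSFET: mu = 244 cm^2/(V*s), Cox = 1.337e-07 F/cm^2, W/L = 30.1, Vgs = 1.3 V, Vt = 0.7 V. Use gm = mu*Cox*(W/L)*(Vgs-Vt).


Step 1: Vov = Vgs - Vt = 1.3 - 0.7 = 0.6 V
Step 2: gm = mu * Cox * (W/L) * Vov
Step 3: gm = 244 * 1.337e-07 * 30.1 * 0.6 = 5.89e-04 S

5.89e-04


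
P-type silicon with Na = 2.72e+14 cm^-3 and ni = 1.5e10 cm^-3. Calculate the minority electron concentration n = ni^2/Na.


Step 1: Majority hole concentration p ≈ Na = 2.72e+14 cm^-3
Step 2: n = ni^2 / Na = (1.5e10)^2 / 2.72e+14
Step 3: n = 8.27e+05 cm^-3

8.27e+05


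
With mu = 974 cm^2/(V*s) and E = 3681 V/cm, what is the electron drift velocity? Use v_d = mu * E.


Step 1: v_d = mu * E
Step 2: v_d = 974 * 3681 = 3585294
Step 3: v_d = 3.59e+06 cm/s

3.59e+06


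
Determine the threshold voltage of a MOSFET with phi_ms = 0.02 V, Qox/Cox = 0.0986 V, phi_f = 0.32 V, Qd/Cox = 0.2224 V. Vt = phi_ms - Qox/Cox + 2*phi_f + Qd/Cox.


Step 1: Vt = phi_ms - Qox/Cox + 2*phi_f + Qd/Cox
Step 2: Vt = 0.02 - 0.0986 + 2*0.32 + 0.2224
Step 3: Vt = 0.02 - 0.0986 + 0.64 + 0.2224
Step 4: Vt = 0.7838 V

0.7838


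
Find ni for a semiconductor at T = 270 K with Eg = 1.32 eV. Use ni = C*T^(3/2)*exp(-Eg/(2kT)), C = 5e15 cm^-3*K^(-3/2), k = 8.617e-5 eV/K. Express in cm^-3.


Step 1: Compute kT = 8.617e-5 * 270 = 0.0232659 eV
Step 2: Exponent = -Eg/(2kT) = -1.32/(2*0.0232659) = -28.36770
Step 3: T^(3/2) = 270^1.5 = 4436.55
Step 4: ni = 5e15 * 4436.55 * exp(-28.36770) = 1.06e+07 cm^-3

1.06e+07


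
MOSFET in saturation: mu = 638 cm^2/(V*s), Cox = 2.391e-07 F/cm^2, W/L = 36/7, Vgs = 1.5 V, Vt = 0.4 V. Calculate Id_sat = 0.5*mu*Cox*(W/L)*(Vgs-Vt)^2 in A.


Step 1: Overdrive voltage Vov = Vgs - Vt = 1.5 - 0.4 = 1.1 V
Step 2: W/L = 36/7 = 5.14286
Step 3: Id = 0.5 * 638 * 2.391e-07 * 5.14286 * 1.1^2
Step 4: Id = 4.75e-04 A

4.75e-04


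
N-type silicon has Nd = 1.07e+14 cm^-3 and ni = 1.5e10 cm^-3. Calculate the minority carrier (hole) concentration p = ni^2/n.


Step 1: Since Nd >> ni, n ≈ Nd = 1.07e+14 cm^-3
Step 2: p = ni^2 / n = (1.5e10)^2 / 1.07e+14
Step 3: p = 2.25e20 / 1.07e+14 = 2.10e+06 cm^-3

2.10e+06


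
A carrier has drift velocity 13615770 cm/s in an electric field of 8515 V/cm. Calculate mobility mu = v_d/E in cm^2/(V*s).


Step 1: mu = v_d / E
Step 2: mu = 13615770 / 8515
Step 3: mu = 1599.03 cm^2/(V*s)

1599.03


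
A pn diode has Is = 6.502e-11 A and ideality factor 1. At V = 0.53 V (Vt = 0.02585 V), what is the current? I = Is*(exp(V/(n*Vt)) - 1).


Step 1: V/(n*Vt) = 0.53/(1*0.02585) = 20.5029
Step 2: exp(20.5029) = 8.0223e+08
Step 3: I = 6.502e-11 * (8.0223e+08 - 1) = 5.22e-02 A

5.22e-02


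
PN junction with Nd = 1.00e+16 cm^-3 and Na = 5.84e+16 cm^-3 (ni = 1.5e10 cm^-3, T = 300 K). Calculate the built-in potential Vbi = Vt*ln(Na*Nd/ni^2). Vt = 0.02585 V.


Step 1: Compute Na*Nd/ni^2 = 5.84e+16 * 1.00e+16 / (1.5e10)^2 = 2.5956e+12
Step 2: ln(2.5956e+12) = 28.5848
Step 3: Vbi = 0.02585 * 28.5848 = 0.739 V

0.739


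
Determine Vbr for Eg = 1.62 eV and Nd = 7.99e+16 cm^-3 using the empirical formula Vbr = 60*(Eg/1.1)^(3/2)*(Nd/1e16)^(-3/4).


Step 1: Eg/1.1 = 1.62/1.1 = 1.472727
Step 2: (Eg/1.1)^1.5 = 1.472727^1.5 = 1.787242
Step 3: (Nd/1e16)^(-0.75) = (7.99)^(-0.75) = 0.210421
Step 4: Vbr = 60 * 1.787242 * 0.210421 = 22.6 V

22.6


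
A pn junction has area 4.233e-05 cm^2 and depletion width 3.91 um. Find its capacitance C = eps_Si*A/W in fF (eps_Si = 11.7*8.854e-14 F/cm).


Step 1: eps_Si = 11.7 * 8.854e-14 = 1.035918e-12 F/cm
Step 2: W in cm = 3.91 * 1e-4 = 3.91e-04 cm
Step 3: C = 1.035918e-12 * 4.233e-05 / 3.91e-04 = 1.121494e-13 F
Step 4: C = 112.15 fF

112.15


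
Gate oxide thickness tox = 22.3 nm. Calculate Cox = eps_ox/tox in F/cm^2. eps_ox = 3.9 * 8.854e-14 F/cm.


Step 1: eps_ox = 3.9 * 8.854e-14 = 3.45306e-13 F/cm
Step 2: tox in cm = 22.3 nm * 1e-7 = 2.2300e-06 cm
Step 3: Cox = 3.45306e-13 / 2.2300e-06 = 1.55e-07 F/cm^2

1.55e-07


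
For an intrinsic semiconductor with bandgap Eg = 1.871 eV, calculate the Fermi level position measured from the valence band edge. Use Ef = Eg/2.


Step 1: For an intrinsic semiconductor, the Fermi level sits at midgap.
Step 2: Ef = Eg / 2 = 1.871 / 2 = 0.9355 eV

0.9355


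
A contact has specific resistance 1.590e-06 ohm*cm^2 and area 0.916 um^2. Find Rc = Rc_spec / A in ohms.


Step 1: Convert area to cm^2: 0.916 um^2 = 9.1600e-09 cm^2
Step 2: Rc = Rc_spec / A = 1.590e-06 / 9.1600e-09
Step 3: Rc = 1.74e+02 ohms

1.74e+02


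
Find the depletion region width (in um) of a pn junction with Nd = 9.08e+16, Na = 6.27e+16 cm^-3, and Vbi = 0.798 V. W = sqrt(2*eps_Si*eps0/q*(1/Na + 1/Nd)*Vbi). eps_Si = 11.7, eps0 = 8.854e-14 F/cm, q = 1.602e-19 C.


Step 1: 1/Na + 1/Nd = 1/6.27e+16 + 1/9.08e+16 = 2.69622e-17
Step 2: 2*eps*eps0/q = 2*11.7*8.854e-14/1.602e-19 = 1.293281e+07
Step 3: W^2 = 1.293281e+07 * 2.69622e-17 * 0.798 = 2.78260e-10
Step 4: W = sqrt(2.78260e-10) = 1.668e-05 cm = 0.1668 um

0.1668


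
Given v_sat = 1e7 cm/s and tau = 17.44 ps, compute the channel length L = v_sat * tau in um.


Step 1: tau in seconds = 17.44 ps * 1e-12 = 1.7440e-11 s
Step 2: L = v_sat * tau = 1e7 * 1.7440e-11 = 1.7440e-04 cm
Step 3: L in um = 1.7440e-04 * 1e4 = 1.744 um

1.744


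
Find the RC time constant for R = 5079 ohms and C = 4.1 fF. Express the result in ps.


Step 1: tau = R * C
Step 2: tau = 5079 * 4.1 fF = 5079 * 4.1e-15 F
Step 3: tau = 2.08239e-11 s = 20.8239 ps

20.8239


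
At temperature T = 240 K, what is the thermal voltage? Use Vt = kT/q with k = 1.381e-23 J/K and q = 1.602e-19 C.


Step 1: kT = 1.381e-23 * 240 = 3.3144e-21 J
Step 2: Vt = kT/q = 3.3144e-21 / 1.602e-19
Step 3: Vt = 0.02069 V

0.02069


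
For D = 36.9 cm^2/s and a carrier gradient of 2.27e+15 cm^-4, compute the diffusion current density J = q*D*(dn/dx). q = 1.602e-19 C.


Step 1: J = q * D * (dn/dx)
Step 2: J = 1.602e-19 * 36.9 * 2.27e+15
Step 3: J = 1.34e-02 A/cm^2

1.34e-02


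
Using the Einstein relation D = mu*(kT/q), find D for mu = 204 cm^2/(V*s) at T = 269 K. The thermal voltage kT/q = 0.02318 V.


Step 1: D = mu * (kT/q)
Step 2: D = 204 * 0.02318
Step 3: D = 4.73 cm^2/s

4.73


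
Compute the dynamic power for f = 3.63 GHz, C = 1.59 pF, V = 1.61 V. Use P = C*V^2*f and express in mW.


Step 1: V^2 = 1.61^2 = 2.5921 V^2
Step 2: P = C*V^2*f = 1.59e-12 F * 2.5921 * 3.63e9 Hz
Step 3: P = 1.496082357e-02 W
Step 4: P = 14.961 mW

14.961


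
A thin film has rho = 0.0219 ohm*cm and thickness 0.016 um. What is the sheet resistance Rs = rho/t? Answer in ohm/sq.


Step 1: Convert thickness to cm: t = 0.016 um = 1.6000e-06 cm
Step 2: Rs = rho / t = 0.0219 / 1.6000e-06
Step 3: Rs = 13687.5 ohm/sq

13687.5


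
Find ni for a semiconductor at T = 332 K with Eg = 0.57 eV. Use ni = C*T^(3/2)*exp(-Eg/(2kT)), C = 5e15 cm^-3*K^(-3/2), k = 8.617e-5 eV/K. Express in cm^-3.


Step 1: Compute kT = 8.617e-5 * 332 = 0.02860844 eV
Step 2: Exponent = -Eg/(2kT) = -0.57/(2*0.02860844) = -9.96210
Step 3: T^(3/2) = 332^1.5 = 6049.33
Step 4: ni = 5e15 * 6049.33 * exp(-9.96210) = 1.43e+15 cm^-3

1.43e+15


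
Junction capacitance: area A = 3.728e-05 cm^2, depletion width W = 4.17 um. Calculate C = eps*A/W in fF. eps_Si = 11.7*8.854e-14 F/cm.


Step 1: eps_Si = 11.7 * 8.854e-14 = 1.035918e-12 F/cm
Step 2: W in cm = 4.17 * 1e-4 = 4.17e-04 cm
Step 3: C = 1.035918e-12 * 3.728e-05 / 4.17e-04 = 9.261157e-14 F
Step 4: C = 92.61 fF

92.61


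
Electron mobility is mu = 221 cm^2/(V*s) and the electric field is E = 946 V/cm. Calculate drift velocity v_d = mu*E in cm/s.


Step 1: v_d = mu * E
Step 2: v_d = 221 * 946 = 209066
Step 3: v_d = 2.09e+05 cm/s

2.09e+05


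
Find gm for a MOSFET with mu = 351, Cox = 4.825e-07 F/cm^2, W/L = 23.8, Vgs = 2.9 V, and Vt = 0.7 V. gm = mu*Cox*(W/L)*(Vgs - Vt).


Step 1: Vov = Vgs - Vt = 2.9 - 0.7 = 2.2 V
Step 2: gm = mu * Cox * (W/L) * Vov
Step 3: gm = 351 * 4.825e-07 * 23.8 * 2.2 = 8.87e-03 S

8.87e-03


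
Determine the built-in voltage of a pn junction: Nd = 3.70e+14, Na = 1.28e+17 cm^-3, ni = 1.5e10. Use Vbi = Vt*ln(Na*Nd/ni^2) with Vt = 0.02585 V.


Step 1: Compute Na*Nd/ni^2 = 1.28e+17 * 3.70e+14 / (1.5e10)^2 = 2.1049e+11
Step 2: ln(2.1049e+11) = 26.0727
Step 3: Vbi = 0.02585 * 26.0727 = 0.674 V

0.674


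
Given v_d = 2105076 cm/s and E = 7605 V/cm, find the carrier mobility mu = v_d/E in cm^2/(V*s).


Step 1: mu = v_d / E
Step 2: mu = 2105076 / 7605
Step 3: mu = 276.8 cm^2/(V*s)

276.8


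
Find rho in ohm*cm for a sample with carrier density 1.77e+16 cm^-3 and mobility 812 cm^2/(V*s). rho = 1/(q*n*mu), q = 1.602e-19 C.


Step 1: sigma = q * n * mu = 1.602e-19 * 1.77e+16 * 812 = 2.30246e+00 S/cm
Step 2: rho = 1 / sigma = 1 / 2.30246e+00 = 0.4343 ohm*cm

0.4343


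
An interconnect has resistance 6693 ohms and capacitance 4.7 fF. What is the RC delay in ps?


Step 1: tau = R * C
Step 2: tau = 6693 * 4.7 fF = 6693 * 4.7e-15 F
Step 3: tau = 3.14571e-11 s = 31.4571 ps

31.4571


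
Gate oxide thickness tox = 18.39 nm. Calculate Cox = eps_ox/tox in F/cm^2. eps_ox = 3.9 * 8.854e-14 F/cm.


Step 1: eps_ox = 3.9 * 8.854e-14 = 3.45306e-13 F/cm
Step 2: tox in cm = 18.39 nm * 1e-7 = 1.8390e-06 cm
Step 3: Cox = 3.45306e-13 / 1.8390e-06 = 1.88e-07 F/cm^2

1.88e-07


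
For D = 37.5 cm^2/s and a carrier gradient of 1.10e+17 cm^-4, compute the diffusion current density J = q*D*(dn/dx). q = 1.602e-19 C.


Step 1: J = q * D * (dn/dx)
Step 2: J = 1.602e-19 * 37.5 * 1.10e+17
Step 3: J = 6.61e-01 A/cm^2

6.61e-01


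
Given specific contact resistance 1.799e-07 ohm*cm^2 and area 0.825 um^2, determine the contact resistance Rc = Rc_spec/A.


Step 1: Convert area to cm^2: 0.825 um^2 = 8.2500e-09 cm^2
Step 2: Rc = Rc_spec / A = 1.799e-07 / 8.2500e-09
Step 3: Rc = 2.18e+01 ohms

2.18e+01


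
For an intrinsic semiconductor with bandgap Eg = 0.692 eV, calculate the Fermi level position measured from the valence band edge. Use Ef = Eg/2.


Step 1: For an intrinsic semiconductor, the Fermi level sits at midgap.
Step 2: Ef = Eg / 2 = 0.692 / 2 = 0.346 eV

0.346


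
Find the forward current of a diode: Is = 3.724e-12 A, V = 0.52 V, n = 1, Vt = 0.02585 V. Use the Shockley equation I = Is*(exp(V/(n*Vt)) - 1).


Step 1: V/(n*Vt) = 0.52/(1*0.02585) = 20.1161
Step 2: exp(20.1161) = 5.4489e+08
Step 3: I = 3.724e-12 * (5.4489e+08 - 1) = 2.03e-03 A

2.03e-03


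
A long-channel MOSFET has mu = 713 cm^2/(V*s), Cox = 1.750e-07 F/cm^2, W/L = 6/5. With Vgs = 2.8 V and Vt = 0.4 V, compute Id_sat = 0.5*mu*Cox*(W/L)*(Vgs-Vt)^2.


Step 1: Overdrive voltage Vov = Vgs - Vt = 2.8 - 0.4 = 2.4 V
Step 2: W/L = 6/5 = 1.2
Step 3: Id = 0.5 * 713 * 1.750e-07 * 1.2 * 2.4^2
Step 4: Id = 4.31e-04 A

4.31e-04


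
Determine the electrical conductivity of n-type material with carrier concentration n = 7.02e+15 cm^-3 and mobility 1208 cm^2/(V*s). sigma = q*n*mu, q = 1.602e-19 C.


Step 1: sigma = q * n * mu
Step 2: sigma = 1.602e-19 * 7.02e+15 * 1208
Step 3: sigma = 1.359e+00 S/cm

1.359e+00


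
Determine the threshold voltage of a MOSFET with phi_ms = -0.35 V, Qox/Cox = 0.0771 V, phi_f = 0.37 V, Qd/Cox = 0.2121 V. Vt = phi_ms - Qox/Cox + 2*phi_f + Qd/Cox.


Step 1: Vt = phi_ms - Qox/Cox + 2*phi_f + Qd/Cox
Step 2: Vt = -0.35 - 0.0771 + 2*0.37 + 0.2121
Step 3: Vt = -0.35 - 0.0771 + 0.74 + 0.2121
Step 4: Vt = 0.525 V

0.525


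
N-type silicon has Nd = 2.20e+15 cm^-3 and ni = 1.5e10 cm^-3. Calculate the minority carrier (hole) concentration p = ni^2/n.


Step 1: Since Nd >> ni, n ≈ Nd = 2.20e+15 cm^-3
Step 2: p = ni^2 / n = (1.5e10)^2 / 2.20e+15
Step 3: p = 2.25e20 / 2.20e+15 = 1.02e+05 cm^-3

1.02e+05


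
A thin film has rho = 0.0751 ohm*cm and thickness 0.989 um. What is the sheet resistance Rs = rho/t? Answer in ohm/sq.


Step 1: Convert thickness to cm: t = 0.989 um = 9.8900e-05 cm
Step 2: Rs = rho / t = 0.0751 / 9.8900e-05
Step 3: Rs = 759.4 ohm/sq

759.4


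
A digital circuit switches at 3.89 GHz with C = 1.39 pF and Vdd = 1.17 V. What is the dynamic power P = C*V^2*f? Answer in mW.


Step 1: V^2 = 1.17^2 = 1.3689 V^2
Step 2: P = C*V^2*f = 1.39e-12 F * 1.3689 * 3.89e9 Hz
Step 3: P = 7.40177919e-03 W
Step 4: P = 7.402 mW

7.402


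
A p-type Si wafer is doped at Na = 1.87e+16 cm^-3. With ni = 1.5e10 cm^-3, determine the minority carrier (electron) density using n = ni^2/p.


Step 1: Majority hole concentration p ≈ Na = 1.87e+16 cm^-3
Step 2: n = ni^2 / Na = (1.5e10)^2 / 1.87e+16
Step 3: n = 1.20e+04 cm^-3

1.20e+04


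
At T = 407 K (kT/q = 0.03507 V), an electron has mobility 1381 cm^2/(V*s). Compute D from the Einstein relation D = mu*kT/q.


Step 1: D = mu * (kT/q)
Step 2: D = 1381 * 0.03507
Step 3: D = 48.43 cm^2/s

48.43


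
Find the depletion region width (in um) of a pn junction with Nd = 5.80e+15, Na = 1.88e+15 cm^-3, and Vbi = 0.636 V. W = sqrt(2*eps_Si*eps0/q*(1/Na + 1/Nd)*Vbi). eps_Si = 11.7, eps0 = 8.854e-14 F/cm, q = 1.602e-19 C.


Step 1: 1/Na + 1/Nd = 1/1.88e+15 + 1/5.80e+15 = 7.04329e-16
Step 2: 2*eps*eps0/q = 2*11.7*8.854e-14/1.602e-19 = 1.293281e+07
Step 3: W^2 = 1.293281e+07 * 7.04329e-16 * 0.636 = 5.79329e-09
Step 4: W = sqrt(5.79329e-09) = 7.611e-05 cm = 0.7611 um

0.7611


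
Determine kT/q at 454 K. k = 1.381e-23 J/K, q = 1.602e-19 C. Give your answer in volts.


Step 1: kT = 1.381e-23 * 454 = 6.26974e-21 J
Step 2: Vt = kT/q = 6.26974e-21 / 1.602e-19
Step 3: Vt = 0.03914 V

0.03914


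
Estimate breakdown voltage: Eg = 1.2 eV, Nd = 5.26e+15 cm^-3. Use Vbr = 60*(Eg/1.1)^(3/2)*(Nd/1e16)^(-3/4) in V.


Step 1: Eg/1.1 = 1.2/1.1 = 1.090909
Step 2: (Eg/1.1)^1.5 = 1.090909^1.5 = 1.139417
Step 3: (Nd/1e16)^(-0.75) = (0.526)^(-0.75) = 1.619052
Step 4: Vbr = 60 * 1.139417 * 1.619052 = 110.7 V

110.7


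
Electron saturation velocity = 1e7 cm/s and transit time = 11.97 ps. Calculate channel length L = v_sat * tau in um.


Step 1: tau in seconds = 11.97 ps * 1e-12 = 1.1970e-11 s
Step 2: L = v_sat * tau = 1e7 * 1.1970e-11 = 1.1970e-04 cm
Step 3: L in um = 1.1970e-04 * 1e4 = 1.197 um

1.197


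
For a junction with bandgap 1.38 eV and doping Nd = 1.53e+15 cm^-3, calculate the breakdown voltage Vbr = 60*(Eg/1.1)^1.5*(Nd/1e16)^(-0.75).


Step 1: Eg/1.1 = 1.38/1.1 = 1.254545
Step 2: (Eg/1.1)^1.5 = 1.254545^1.5 = 1.405172
Step 3: (Nd/1e16)^(-0.75) = (0.153)^(-0.75) = 4.087723
Step 4: Vbr = 60 * 1.405172 * 4.087723 = 344.6 V

344.6


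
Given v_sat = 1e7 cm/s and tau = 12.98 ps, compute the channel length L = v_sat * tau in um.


Step 1: tau in seconds = 12.98 ps * 1e-12 = 1.2980e-11 s
Step 2: L = v_sat * tau = 1e7 * 1.2980e-11 = 1.2980e-04 cm
Step 3: L in um = 1.2980e-04 * 1e4 = 1.298 um

1.298


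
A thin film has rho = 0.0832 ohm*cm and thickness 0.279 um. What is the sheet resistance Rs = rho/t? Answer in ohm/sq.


Step 1: Convert thickness to cm: t = 0.279 um = 2.7900e-05 cm
Step 2: Rs = rho / t = 0.0832 / 2.7900e-05
Step 3: Rs = 2982.1 ohm/sq

2982.1


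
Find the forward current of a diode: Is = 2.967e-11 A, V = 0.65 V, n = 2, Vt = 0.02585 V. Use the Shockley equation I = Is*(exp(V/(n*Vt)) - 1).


Step 1: V/(n*Vt) = 0.65/(2*0.02585) = 12.5725
Step 2: exp(12.5725) = 2.8851e+05
Step 3: I = 2.967e-11 * (2.8851e+05 - 1) = 8.56e-06 A

8.56e-06


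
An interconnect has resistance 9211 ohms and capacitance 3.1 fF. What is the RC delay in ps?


Step 1: tau = R * C
Step 2: tau = 9211 * 3.1 fF = 9211 * 3.1e-15 F
Step 3: tau = 2.85541e-11 s = 28.5541 ps

28.5541


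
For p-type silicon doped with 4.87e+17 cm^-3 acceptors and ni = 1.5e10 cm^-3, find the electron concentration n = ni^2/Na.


Step 1: Majority hole concentration p ≈ Na = 4.87e+17 cm^-3
Step 2: n = ni^2 / Na = (1.5e10)^2 / 4.87e+17
Step 3: n = 4.62e+02 cm^-3

4.62e+02


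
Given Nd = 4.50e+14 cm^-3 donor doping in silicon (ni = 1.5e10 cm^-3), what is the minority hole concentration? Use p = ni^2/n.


Step 1: Since Nd >> ni, n ≈ Nd = 4.50e+14 cm^-3
Step 2: p = ni^2 / n = (1.5e10)^2 / 4.50e+14
Step 3: p = 2.25e20 / 4.50e+14 = 5.00e+05 cm^-3

5.00e+05


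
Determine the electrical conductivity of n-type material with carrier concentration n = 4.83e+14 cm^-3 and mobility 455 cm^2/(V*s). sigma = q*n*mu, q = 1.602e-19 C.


Step 1: sigma = q * n * mu
Step 2: sigma = 1.602e-19 * 4.83e+14 * 455
Step 3: sigma = 3.521e-02 S/cm

3.521e-02


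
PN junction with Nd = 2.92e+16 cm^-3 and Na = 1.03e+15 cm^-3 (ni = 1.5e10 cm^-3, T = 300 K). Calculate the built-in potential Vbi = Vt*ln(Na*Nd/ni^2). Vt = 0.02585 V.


Step 1: Compute Na*Nd/ni^2 = 1.03e+15 * 2.92e+16 / (1.5e10)^2 = 1.3367e+11
Step 2: ln(1.3367e+11) = 25.6186
Step 3: Vbi = 0.02585 * 25.6186 = 0.662 V

0.662


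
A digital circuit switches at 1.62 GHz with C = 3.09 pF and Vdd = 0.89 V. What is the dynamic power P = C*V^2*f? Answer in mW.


Step 1: V^2 = 0.89^2 = 0.7921 V^2
Step 2: P = C*V^2*f = 3.09e-12 F * 0.7921 * 1.62e9 Hz
Step 3: P = 3.96509418e-03 W
Step 4: P = 3.965 mW

3.965


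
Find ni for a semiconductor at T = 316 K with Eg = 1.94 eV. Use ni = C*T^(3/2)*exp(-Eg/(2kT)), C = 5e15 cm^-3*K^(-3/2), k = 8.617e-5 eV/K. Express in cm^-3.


Step 1: Compute kT = 8.617e-5 * 316 = 0.02722972 eV
Step 2: Exponent = -Eg/(2kT) = -1.94/(2*0.02722972) = -35.62284
Step 3: T^(3/2) = 316^1.5 = 5617.34
Step 4: ni = 5e15 * 5617.34 * exp(-35.62284) = 9.50e+03 cm^-3

9.50e+03
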